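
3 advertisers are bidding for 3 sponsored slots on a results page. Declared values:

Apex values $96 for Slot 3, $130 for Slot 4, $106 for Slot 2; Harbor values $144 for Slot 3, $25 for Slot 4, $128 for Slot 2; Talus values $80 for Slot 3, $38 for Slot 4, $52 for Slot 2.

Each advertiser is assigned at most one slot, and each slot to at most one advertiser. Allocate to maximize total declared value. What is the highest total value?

Maximum total: $338

This is a one-to-one assignment (maximum-weight bipartite matching).
Optimal: Apex→Slot 4 ($130), Harbor→Slot 2 ($128), Talus→Slot 3 ($80) — total 130+128+80 = $338.
Max-entry greedy (repeatedly take the single best remaining cell) gives $326, worse by 12.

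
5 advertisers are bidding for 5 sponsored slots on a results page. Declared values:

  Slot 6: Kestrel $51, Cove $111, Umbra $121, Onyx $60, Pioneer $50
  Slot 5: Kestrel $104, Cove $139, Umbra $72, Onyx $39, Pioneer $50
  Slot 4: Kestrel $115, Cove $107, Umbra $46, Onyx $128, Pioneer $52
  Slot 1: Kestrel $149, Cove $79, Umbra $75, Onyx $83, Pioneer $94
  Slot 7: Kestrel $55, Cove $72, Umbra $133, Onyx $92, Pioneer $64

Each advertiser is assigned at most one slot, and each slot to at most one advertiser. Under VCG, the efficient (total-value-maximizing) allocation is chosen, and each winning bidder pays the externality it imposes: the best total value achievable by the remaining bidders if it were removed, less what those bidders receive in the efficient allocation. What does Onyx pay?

Onyx pays $8.

Efficient allocation: Kestrel→Slot 1 ($149), Cove→Slot 5 ($139), Umbra→Slot 6 ($121), Onyx→Slot 4 ($128), Pioneer→Slot 7 ($64); total welfare W = $601.
Onyx receives Slot 4 at value $128, so the others get W − 128 = $473.
Without Onyx: best allocation of the remaining 4 bidders over all 5 slots is Kestrel→Slot 4 ($115), Cove→Slot 5 ($139), Umbra→Slot 7 ($133), Pioneer→Slot 1 ($94), total $481.
VCG payment = (others' best without Onyx) − (others' welfare with Onyx) = 481 − 473 = $8.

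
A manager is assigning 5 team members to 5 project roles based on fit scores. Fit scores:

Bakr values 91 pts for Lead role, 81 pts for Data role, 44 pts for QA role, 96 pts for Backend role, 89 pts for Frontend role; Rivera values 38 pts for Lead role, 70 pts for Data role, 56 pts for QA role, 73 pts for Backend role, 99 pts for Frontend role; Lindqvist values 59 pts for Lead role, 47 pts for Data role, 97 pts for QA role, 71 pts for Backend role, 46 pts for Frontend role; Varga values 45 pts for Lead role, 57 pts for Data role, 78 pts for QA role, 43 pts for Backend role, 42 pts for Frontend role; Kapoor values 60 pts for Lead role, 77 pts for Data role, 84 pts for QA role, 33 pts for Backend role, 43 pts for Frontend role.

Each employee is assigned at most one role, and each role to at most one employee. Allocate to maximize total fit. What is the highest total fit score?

Max total: 416 pts

Optimal: Bakr→Lead role (91 pts), Rivera→Frontend role (99 pts), Lindqvist→Backend role (71 pts), Varga→QA role (78 pts), Kapoor→Data role (77 pts) — total 91+99+71+78+77 = 416 pts.
Next-best assignment: Bakr→Backend role, Rivera→Frontend role, Lindqvist→QA role, Varga→Lead role, Kapoor→Data role = 414 pts.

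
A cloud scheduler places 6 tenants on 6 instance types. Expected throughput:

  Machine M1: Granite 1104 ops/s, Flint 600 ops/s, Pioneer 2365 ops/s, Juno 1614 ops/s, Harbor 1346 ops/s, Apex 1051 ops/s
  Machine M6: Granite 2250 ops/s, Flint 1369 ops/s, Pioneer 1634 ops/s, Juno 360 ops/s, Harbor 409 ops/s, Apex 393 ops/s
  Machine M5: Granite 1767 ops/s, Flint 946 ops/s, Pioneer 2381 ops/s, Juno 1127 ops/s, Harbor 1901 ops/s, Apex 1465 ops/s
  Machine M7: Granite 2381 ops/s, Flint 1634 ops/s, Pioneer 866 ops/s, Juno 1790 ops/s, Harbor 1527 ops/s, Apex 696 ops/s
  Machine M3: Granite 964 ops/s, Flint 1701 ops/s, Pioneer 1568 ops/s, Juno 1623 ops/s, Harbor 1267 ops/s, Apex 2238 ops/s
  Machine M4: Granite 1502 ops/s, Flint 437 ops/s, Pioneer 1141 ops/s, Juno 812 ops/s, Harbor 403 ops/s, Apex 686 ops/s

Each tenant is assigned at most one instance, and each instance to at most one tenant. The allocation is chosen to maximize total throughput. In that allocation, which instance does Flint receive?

Optimal: Granite→Machine M6 (2250 ops/s), Flint→Machine M7 (1634 ops/s), Pioneer→Machine M1 (2365 ops/s), Juno→Machine M4 (812 ops/s), Harbor→Machine M5 (1901 ops/s), Apex→Machine M3 (2238 ops/s) — total 2250+1634+2365+812+1901+2238 = 11200 ops/s.
Column-greedy (each instance in turn goes to its best remaining tenant) gives 10981 ops/s, worse by 219.
Swapping Granite↔Harbor (Granite→Machine M5 1767 ops/s, Harbor→Machine M6 409 ops/s) loses 1975.
Flint's own top instance is Machine M3 (1701 ops/s), but forcing Flint→Machine M3 and reassigning the rest optimally gives only 10693 ops/s — worse by 507.

Flint receives Machine M7.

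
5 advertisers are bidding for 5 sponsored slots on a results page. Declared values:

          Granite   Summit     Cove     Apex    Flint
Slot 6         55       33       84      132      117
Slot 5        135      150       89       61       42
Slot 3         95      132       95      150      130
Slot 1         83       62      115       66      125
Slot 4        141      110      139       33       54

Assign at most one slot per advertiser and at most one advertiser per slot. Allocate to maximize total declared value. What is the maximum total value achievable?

Maximum total: $673

Optimal: Granite→Slot 4 ($141), Summit→Slot 5 ($150), Cove→Slot 1 ($115), Apex→Slot 3 ($150), Flint→Slot 6 ($117) — total 141+150+115+150+117 = $673.
Max-entry greedy (repeatedly take the single best remaining cell) gives $650, worse by 23.
Next-best assignment: Granite→Slot 4, Summit→Slot 5, Cove→Slot 1, Apex→Slot 6, Flint→Slot 3 = $668.
Swapping Flint↔Summit (Flint→Slot 5 $42, Summit→Slot 6 $33) loses 192.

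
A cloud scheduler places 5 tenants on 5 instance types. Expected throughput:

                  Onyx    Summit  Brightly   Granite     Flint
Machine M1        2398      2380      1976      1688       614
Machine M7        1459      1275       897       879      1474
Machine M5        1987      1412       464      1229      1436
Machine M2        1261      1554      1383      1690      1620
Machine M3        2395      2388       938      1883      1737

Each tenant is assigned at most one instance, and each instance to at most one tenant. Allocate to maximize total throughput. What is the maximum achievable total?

Optimal: Onyx→Machine M5 (1987 ops/s), Summit→Machine M3 (2388 ops/s), Brightly→Machine M1 (1976 ops/s), Granite→Machine M2 (1690 ops/s), Flint→Machine M7 (1474 ops/s) — total 1987+2388+1976+1690+1474 = 9515 ops/s.
Column-greedy (each instance in turn goes to its best remaining tenant) gives 7912 ops/s, worse by 1603.
Swapping Granite↔Flint (Granite→Machine M7 879 ops/s, Flint→Machine M2 1620 ops/s) loses 665.
Every other assignment is strictly worse.

Maximum total: 9515 ops/s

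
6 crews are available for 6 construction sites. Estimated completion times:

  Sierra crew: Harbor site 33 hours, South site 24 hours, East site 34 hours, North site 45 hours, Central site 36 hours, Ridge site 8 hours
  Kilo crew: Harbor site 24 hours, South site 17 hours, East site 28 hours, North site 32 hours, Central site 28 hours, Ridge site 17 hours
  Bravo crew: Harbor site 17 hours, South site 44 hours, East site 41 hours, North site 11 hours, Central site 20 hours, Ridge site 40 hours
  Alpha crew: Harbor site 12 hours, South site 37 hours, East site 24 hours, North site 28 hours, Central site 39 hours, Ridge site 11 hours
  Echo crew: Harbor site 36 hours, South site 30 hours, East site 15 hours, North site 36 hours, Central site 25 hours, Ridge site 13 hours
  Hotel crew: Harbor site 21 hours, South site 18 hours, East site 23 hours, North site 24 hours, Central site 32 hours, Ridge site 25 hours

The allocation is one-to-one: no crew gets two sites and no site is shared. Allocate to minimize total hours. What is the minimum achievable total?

Optimal: Sierra crew→Ridge site (8 hours), Kilo crew→Central site (28 hours), Bravo crew→North site (11 hours), Alpha crew→Harbor site (12 hours), Echo crew→East site (15 hours), Hotel crew→South site (18 hours) — total 8+28+11+12+15+18 = 92 hours.
Min-entry greedy (repeatedly take the single cheapest remaining cell) gives 95 hours, worse by 3.

Min total: 92 hours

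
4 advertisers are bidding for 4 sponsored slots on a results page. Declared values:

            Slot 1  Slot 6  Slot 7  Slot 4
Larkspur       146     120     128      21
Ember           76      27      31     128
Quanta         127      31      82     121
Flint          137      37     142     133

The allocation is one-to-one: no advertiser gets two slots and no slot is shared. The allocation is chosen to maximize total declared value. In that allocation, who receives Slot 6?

Larkspur receives Slot 6.

Optimal: Larkspur→Slot 6 ($120), Ember→Slot 4 ($128), Quanta→Slot 1 ($127), Flint→Slot 7 ($142) — total 120+128+127+142 = $517.
Max-entry greedy (repeatedly take the single best remaining cell) gives $447, worse by 70.
Next-best assignment: Larkspur→Slot 6, Ember→Slot 4, Quanta→Slot 7, Flint→Slot 1 = $467.
No other one-to-one assignment exceeds $517.
Larkspur's own top slot is Slot 1 ($146), but forcing Larkspur→Slot 1 and reassigning the rest optimally gives only $447 — worse by 70.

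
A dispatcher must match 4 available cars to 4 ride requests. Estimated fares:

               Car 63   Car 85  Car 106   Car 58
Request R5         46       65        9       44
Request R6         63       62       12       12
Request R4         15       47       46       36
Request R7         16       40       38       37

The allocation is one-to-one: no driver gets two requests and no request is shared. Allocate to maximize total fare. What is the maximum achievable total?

Maximum total: $211

Treat this as an assignment problem: match each driver to one request.
Optimal: Car 63→Request R6 ($63), Car 85→Request R5 ($65), Car 106→Request R4 ($46), Car 58→Request R7 ($37) — total 63+65+46+37 = $211.
Next-best assignment: Car 63→Request R6, Car 85→Request R5, Car 106→Request R7, Car 58→Request R4 = $202.
Swapping Car 58↔Car 106 (Car 58→Request R4 $36, Car 106→Request R7 $38) loses 9.
Every other assignment is strictly worse.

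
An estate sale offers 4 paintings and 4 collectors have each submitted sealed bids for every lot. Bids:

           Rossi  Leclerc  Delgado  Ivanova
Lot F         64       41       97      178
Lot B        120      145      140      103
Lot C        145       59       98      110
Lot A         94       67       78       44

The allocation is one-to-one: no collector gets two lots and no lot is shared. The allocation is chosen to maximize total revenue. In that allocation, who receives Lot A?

Delgado receives Lot A.

Optimal: Rossi→Lot C ($145), Leclerc→Lot B ($145), Delgado→Lot A ($78), Ivanova→Lot F ($178) — total 145+145+78+178 = $546.
Row-greedy (each collector in turn takes its best remaining lot) gives $431, worse by 115.
No other one-to-one assignment exceeds $546.
Delgado's own top lot is Lot B ($140), but forcing Delgado→Lot B and reassigning the rest optimally gives only $530 — worse by 16.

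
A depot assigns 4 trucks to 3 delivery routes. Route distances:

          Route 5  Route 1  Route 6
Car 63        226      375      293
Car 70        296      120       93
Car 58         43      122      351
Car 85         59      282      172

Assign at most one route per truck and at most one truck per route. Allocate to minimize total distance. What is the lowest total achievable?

Optimal: Car 85→Route 5 (59 km), Car 58→Route 1 (122 km), Car 70→Route 6 (93 km) — total 59+122+93 = 274 km.
Next-best assignment: Car 58→Route 5, Car 70→Route 1, Car 85→Route 6 = 335 km.

Minimum total: 274 km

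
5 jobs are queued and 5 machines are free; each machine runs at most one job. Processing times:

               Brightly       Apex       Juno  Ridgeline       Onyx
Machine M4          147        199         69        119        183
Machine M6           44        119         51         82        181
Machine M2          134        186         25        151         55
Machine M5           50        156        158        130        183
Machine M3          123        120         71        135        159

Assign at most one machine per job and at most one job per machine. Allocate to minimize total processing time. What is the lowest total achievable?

This is the linear assignment problem.
Optimal: Brightly→Machine M5 (50 min), Apex→Machine M3 (120 min), Juno→Machine M4 (69 min), Ridgeline→Machine M6 (82 min), Onyx→Machine M2 (55 min) — total 50+120+69+82+55 = 376 min.
Row-greedy (each job in turn takes its cheapest remaining machine) gives 491 min, worse by 115.
Swapping Ridgeline↔Brightly (Ridgeline→Machine M5 130 min, Brightly→Machine M6 44 min) adds 42.

Minimum total: 376 min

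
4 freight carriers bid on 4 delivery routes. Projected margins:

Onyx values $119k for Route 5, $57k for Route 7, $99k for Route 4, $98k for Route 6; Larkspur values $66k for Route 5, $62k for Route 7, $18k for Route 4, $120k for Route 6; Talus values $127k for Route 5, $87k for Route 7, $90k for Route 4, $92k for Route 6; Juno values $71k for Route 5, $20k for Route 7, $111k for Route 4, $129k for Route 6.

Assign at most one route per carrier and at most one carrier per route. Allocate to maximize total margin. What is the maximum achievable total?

Max total: $437k

Optimal: Onyx→Route 5 ($119k), Larkspur→Route 6 ($120k), Talus→Route 7 ($87k), Juno→Route 4 ($111k) — total 119+120+87+111 = $437k.
Max-entry greedy (repeatedly take the single best remaining cell) gives $417k, worse by 20.
Next-best assignment: Onyx→Route 4, Larkspur→Route 7, Talus→Route 5, Juno→Route 6 = $417k.
Every other assignment is strictly worse.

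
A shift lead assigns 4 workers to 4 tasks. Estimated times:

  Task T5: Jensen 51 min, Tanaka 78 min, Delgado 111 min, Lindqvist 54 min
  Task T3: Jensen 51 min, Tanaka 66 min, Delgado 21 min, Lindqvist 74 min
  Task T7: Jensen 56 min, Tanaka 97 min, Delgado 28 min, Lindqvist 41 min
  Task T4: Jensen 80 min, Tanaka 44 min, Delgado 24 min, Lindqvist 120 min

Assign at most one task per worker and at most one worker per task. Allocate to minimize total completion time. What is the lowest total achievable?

Minimum total: 157 min

Optimal: Jensen→Task T5 (51 min), Tanaka→Task T4 (44 min), Delgado→Task T3 (21 min), Lindqvist→Task T7 (41 min) — total 51+44+21+41 = 157 min.
Next-best assignment: Jensen→Task T7, Tanaka→Task T4, Delgado→Task T3, Lindqvist→Task T5 = 175 min.
No other one-to-one assignment undercuts 157 min.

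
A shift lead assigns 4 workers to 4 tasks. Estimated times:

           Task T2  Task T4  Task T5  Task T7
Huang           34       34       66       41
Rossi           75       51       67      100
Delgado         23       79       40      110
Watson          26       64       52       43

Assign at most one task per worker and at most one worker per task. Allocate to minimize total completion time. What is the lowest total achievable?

Optimal: Huang→Task T7 (41 min), Rossi→Task T4 (51 min), Delgado→Task T5 (40 min), Watson→Task T2 (26 min) — total 41+51+40+26 = 158 min.
Min-entry greedy (repeatedly take the single cheapest remaining cell) gives 167 min, worse by 9.
Next-best assignment: Huang→Task T4, Rossi→Task T5, Delgado→Task T2, Watson→Task T7 = 167 min.

Minimum total: 158 min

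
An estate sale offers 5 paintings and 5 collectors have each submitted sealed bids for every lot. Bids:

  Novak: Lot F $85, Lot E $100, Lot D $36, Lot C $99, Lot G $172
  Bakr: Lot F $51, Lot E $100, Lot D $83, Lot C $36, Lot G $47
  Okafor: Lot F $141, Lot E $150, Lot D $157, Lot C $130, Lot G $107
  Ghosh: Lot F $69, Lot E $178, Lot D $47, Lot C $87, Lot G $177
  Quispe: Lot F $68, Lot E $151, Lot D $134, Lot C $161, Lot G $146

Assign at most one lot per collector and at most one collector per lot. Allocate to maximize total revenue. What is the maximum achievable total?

Max total: $735

Optimal: Novak→Lot G ($172), Bakr→Lot D ($83), Okafor→Lot F ($141), Ghosh→Lot E ($178), Quispe→Lot C ($161) — total 172+83+141+178+161 = $735.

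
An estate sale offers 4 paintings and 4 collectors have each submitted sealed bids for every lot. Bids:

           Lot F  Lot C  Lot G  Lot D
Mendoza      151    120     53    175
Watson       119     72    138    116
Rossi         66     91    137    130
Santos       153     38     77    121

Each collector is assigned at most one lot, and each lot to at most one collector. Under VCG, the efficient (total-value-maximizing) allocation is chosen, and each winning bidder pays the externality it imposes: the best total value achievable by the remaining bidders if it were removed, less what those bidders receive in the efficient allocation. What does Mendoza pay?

Mendoza pays $39.

Efficient allocation: Mendoza→Lot D ($175), Watson→Lot G ($138), Rossi→Lot C ($91), Santos→Lot F ($153); total welfare W = $557.
Mendoza receives Lot D at value $175, so the others get W − 175 = $382.
Without Mendoza: best allocation of the remaining 3 bidders over all 4 lots is Watson→Lot G ($138), Rossi→Lot D ($130), Santos→Lot F ($153), total $421.
VCG payment = (others' best without Mendoza) − (others' welfare with Mendoza) = 421 − 382 = $39.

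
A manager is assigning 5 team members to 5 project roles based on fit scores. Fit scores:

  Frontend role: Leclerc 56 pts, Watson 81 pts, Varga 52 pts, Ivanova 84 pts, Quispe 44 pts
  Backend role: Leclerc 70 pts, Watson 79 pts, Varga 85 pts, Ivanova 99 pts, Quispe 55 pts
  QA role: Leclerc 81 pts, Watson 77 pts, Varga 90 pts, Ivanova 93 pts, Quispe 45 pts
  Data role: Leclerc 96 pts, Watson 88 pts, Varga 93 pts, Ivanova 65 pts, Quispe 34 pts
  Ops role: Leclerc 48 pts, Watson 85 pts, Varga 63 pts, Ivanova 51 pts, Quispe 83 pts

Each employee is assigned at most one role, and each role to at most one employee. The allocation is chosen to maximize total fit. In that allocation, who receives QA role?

Varga receives QA role.

Optimal: Leclerc→Data role (96 pts), Watson→Frontend role (81 pts), Varga→QA role (90 pts), Ivanova→Backend role (99 pts), Quispe→Ops role (83 pts) — total 96+81+90+99+83 = 449 pts.
Column-greedy (each role in turn goes to its best remaining employee) gives 421 pts, worse by 28.
No other one-to-one assignment exceeds 449 pts.
Varga's own top role is Data role (93 pts), but forcing Varga→Data role and reassigning the rest optimally gives only 437 pts — worse by 12.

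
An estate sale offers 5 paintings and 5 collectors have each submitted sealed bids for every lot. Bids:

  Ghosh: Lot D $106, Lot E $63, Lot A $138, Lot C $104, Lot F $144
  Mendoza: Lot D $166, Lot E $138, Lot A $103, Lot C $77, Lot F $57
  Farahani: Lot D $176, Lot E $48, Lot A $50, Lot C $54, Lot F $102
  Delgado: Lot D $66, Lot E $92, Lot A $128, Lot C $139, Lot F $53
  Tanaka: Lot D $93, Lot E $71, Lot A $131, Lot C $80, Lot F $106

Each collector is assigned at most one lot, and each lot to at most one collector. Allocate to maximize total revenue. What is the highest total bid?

Treat this as an assignment problem: match each collector to one lot.
Optimal: Ghosh→Lot F ($144), Mendoza→Lot E ($138), Farahani→Lot D ($176), Delgado→Lot C ($139), Tanaka→Lot A ($131) — total 144+138+176+139+131 = $728.
Row-greedy (each collector in turn takes its best remaining lot) gives $563, worse by 165.

Max total: $728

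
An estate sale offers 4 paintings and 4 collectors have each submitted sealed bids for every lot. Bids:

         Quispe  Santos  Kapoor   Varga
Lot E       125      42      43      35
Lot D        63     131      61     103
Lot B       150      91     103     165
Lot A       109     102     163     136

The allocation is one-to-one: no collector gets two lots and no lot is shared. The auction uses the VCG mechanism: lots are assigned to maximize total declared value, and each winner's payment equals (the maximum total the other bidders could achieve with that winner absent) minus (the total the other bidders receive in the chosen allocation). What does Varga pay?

Efficient allocation: Quispe→Lot E ($125), Santos→Lot D ($131), Kapoor→Lot A ($163), Varga→Lot B ($165); total welfare W = $584.
Varga receives Lot B at value $165, so the others get W − 165 = $419.
Without Varga: best allocation of the remaining 3 bidders over all 4 lots is Quispe→Lot B ($150), Santos→Lot D ($131), Kapoor→Lot A ($163), total $444.
VCG payment = (others' best without Varga) − (others' welfare with Varga) = 444 − 419 = $25.

Varga pays $25.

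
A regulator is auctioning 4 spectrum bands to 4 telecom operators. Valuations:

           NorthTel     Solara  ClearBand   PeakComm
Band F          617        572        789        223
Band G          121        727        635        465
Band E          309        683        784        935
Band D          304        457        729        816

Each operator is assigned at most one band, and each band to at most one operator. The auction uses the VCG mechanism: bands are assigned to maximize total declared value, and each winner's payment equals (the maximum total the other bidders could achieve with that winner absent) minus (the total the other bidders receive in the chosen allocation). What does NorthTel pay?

Efficient allocation: NorthTel→Band F ($617M), Solara→Band G ($727M), ClearBand→Band D ($729M), PeakComm→Band E ($935M); total welfare W = $3008M.
NorthTel receives Band F at value $617M, so the others get W − 617 = $2391M.
Without NorthTel: best allocation of the remaining 3 bidders over all 4 bands is Solara→Band G ($727M), ClearBand→Band F ($789M), PeakComm→Band E ($935M), total $2451M.
VCG payment = (others' best without NorthTel) − (others' welfare with NorthTel) = 2451 − 2391 = $60M.

NorthTel pays $60M.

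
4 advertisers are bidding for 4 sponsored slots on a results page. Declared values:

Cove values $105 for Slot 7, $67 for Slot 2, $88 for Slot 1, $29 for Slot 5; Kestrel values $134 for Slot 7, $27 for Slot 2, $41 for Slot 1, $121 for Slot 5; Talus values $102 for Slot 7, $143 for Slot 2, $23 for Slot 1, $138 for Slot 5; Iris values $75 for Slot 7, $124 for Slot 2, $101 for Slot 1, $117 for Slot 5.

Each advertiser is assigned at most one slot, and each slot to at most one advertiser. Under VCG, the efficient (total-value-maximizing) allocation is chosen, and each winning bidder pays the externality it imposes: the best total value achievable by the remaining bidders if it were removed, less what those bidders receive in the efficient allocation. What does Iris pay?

Efficient allocation: Cove→Slot 1 ($88), Kestrel→Slot 7 ($134), Talus→Slot 5 ($138), Iris→Slot 2 ($124); total welfare W = $484.
Iris receives Slot 2 at value $124, so the others get W − 124 = $360.
Without Iris: best allocation of the remaining 3 bidders over all 4 slots is Cove→Slot 7 ($105), Kestrel→Slot 5 ($121), Talus→Slot 2 ($143), total $369.
VCG payment = (others' best without Iris) − (others' welfare with Iris) = 369 − 360 = $9.

Iris pays $9.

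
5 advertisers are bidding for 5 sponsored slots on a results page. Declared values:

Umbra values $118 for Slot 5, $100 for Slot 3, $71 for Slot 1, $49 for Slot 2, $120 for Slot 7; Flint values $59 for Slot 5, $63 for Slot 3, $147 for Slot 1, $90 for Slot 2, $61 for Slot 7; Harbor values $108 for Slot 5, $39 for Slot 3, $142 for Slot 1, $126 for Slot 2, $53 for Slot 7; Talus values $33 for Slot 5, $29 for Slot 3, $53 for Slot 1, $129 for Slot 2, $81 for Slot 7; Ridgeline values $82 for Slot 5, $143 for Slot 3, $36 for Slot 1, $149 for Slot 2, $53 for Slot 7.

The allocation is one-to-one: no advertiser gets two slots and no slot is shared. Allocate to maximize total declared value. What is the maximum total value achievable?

Max total: $647

Optimal: Umbra→Slot 7 ($120), Flint→Slot 1 ($147), Harbor→Slot 5 ($108), Talus→Slot 2 ($129), Ridgeline→Slot 3 ($143) — total 120+147+108+129+143 = $647.
Max-entry greedy (repeatedly take the single best remaining cell) gives $553, worse by 94.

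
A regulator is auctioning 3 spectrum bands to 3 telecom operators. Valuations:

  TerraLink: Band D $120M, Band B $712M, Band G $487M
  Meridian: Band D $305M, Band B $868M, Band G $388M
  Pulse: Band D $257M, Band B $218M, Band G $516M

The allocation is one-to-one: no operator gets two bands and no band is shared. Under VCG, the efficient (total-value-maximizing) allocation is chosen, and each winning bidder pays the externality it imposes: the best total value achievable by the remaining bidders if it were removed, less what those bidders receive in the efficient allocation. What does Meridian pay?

Meridian pays $484M.

Efficient allocation: TerraLink→Band G ($487M), Meridian→Band B ($868M), Pulse→Band D ($257M); total welfare W = $1612M.
Meridian receives Band B at value $868M, so the others get W − 868 = $744M.
Without Meridian: best allocation of the remaining 2 bidders over all 3 bands is TerraLink→Band B ($712M), Pulse→Band G ($516M), total $1228M.
VCG payment = (others' best without Meridian) − (others' welfare with Meridian) = 1228 − 744 = $484M.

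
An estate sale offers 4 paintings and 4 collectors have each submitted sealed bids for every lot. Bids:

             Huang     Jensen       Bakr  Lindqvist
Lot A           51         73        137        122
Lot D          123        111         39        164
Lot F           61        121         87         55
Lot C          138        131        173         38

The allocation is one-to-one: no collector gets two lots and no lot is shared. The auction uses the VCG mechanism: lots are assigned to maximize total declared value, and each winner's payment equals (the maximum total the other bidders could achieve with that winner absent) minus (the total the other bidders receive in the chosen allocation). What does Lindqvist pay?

Efficient allocation: Huang→Lot C ($138), Jensen→Lot F ($121), Bakr→Lot A ($137), Lindqvist→Lot D ($164); total welfare W = $560.
Lindqvist receives Lot D at value $164, so the others get W − 164 = $396.
Without Lindqvist: best allocation of the remaining 3 bidders over all 4 lots is Huang→Lot D ($123), Jensen→Lot F ($121), Bakr→Lot C ($173), total $417.
VCG payment = (others' best without Lindqvist) − (others' welfare with Lindqvist) = 417 − 396 = $21.

Lindqvist pays $21.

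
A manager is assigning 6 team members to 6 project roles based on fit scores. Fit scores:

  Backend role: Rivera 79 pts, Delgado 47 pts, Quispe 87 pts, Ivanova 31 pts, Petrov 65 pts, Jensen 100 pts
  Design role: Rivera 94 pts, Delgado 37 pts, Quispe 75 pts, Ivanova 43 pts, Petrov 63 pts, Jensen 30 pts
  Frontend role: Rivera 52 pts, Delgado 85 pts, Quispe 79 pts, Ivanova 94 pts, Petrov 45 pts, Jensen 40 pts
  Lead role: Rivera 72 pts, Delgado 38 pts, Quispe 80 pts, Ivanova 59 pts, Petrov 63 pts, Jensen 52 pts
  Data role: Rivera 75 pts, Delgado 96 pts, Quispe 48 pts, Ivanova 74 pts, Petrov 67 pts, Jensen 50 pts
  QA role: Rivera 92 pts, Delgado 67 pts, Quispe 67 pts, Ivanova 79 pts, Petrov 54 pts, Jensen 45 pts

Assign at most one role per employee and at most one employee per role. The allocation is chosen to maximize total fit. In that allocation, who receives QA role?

Optimal: Rivera→QA role (92 pts), Delgado→Data role (96 pts), Quispe→Lead role (80 pts), Ivanova→Frontend role (94 pts), Petrov→Design role (63 pts), Jensen→Backend role (100 pts) — total 92+96+80+94+63+100 = 525 pts.
Row-greedy (each employee in turn takes its best remaining role) gives 479 pts, worse by 46.
Next-best assignment: Rivera→QA role, Delgado→Data role, Quispe→Design role, Ivanova→Frontend role, Petrov→Lead role, Jensen→Backend role = 520 pts.
Rivera's own top role is Design role (94 pts), but forcing Rivera→Design role and reassigning the rest optimally gives only 518 pts — worse by 7.

Rivera receives QA role.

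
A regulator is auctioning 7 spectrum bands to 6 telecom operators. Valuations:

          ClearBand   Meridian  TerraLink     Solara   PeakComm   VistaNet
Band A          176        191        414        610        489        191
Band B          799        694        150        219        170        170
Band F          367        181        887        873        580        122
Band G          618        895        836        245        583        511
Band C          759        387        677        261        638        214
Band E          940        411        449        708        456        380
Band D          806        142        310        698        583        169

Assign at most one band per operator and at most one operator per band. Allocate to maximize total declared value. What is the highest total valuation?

Max total: $4368M

Optimal: ClearBand→Band E ($940M), Meridian→Band B ($694M), TerraLink→Band F ($887M), Solara→Band D ($698M), PeakComm→Band C ($638M), VistaNet→Band G ($511M) — total 940+694+887+698+638+511 = $4368M.
Column-greedy (each band in turn goes to its best remaining operator) gives $4209M, worse by 159.
Swapping PeakComm↔Solara (PeakComm→Band D $583M, Solara→Band C $261M) loses 492.
Checked against all permutations: $4368M is optimal.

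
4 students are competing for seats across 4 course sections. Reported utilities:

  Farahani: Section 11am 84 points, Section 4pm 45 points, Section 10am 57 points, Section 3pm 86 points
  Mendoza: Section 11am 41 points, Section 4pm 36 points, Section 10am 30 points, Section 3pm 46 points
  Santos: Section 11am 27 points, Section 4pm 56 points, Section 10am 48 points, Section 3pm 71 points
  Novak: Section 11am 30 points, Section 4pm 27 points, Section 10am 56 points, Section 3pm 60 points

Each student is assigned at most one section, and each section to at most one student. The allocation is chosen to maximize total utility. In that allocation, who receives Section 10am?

This is the linear assignment problem.
Optimal: Farahani→Section 11am (84 points), Mendoza→Section 4pm (36 points), Santos→Section 3pm (71 points), Novak→Section 10am (56 points) — total 84+36+71+56 = 247 points.
Every other assignment is strictly worse.
Novak's own top section is Section 3pm (60 points), but forcing Novak→Section 3pm and reassigning the rest optimally gives only 230 points — worse by 17.

Novak receives Section 10am.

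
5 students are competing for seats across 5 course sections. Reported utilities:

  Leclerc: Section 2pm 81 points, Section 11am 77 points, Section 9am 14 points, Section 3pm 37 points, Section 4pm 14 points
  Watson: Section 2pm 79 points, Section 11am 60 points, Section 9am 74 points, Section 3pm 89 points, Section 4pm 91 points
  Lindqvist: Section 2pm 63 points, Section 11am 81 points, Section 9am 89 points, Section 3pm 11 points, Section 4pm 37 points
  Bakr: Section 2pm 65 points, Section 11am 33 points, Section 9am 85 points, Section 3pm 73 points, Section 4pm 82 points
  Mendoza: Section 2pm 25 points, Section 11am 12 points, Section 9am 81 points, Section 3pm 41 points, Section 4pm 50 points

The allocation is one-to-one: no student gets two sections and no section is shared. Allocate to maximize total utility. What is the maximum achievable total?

Maximum total: 414 points

This is a one-to-one assignment (maximum-weight bipartite matching).
Optimal: Leclerc→Section 2pm (81 points), Watson→Section 3pm (89 points), Lindqvist→Section 11am (81 points), Bakr→Section 4pm (82 points), Mendoza→Section 9am (81 points) — total 81+89+81+82+81 = 414 points.
Row-greedy (each student in turn takes its best remaining section) gives 346 points, worse by 68.
No other one-to-one assignment exceeds 414 points.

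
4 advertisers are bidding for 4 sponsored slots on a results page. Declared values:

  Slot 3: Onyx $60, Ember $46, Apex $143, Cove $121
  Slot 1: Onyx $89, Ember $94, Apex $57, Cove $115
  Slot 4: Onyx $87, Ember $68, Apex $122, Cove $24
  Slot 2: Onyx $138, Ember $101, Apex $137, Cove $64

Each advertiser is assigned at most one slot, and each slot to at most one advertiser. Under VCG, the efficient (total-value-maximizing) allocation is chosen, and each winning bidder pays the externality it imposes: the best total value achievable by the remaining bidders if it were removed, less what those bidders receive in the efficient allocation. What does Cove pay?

Efficient allocation: Onyx→Slot 2 ($138), Ember→Slot 1 ($94), Apex→Slot 4 ($122), Cove→Slot 3 ($121); total welfare W = $475.
Cove receives Slot 3 at value $121, so the others get W − 121 = $354.
Without Cove: best allocation of the remaining 3 bidders over all 4 slots is Onyx→Slot 2 ($138), Ember→Slot 1 ($94), Apex→Slot 3 ($143), total $375.
VCG payment = (others' best without Cove) − (others' welfare with Cove) = 375 − 354 = $21.

Cove pays $21.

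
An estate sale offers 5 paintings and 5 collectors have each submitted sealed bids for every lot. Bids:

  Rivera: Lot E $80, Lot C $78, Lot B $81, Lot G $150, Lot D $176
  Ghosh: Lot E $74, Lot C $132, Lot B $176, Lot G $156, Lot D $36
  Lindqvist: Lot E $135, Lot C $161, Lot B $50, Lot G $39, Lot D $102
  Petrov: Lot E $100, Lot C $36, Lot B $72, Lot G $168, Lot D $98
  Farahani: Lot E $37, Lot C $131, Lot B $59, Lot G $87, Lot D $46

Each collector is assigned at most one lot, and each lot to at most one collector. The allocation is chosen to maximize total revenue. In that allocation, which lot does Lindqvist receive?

Optimal: Rivera→Lot D ($176), Ghosh→Lot B ($176), Lindqvist→Lot E ($135), Petrov→Lot G ($168), Farahani→Lot C ($131) — total 176+176+135+168+131 = $786.
Row-greedy (each collector in turn takes its best remaining lot) gives $718, worse by 68.
Every other assignment is strictly worse.
Lindqvist's own top lot is Lot C ($161), but forcing Lindqvist→Lot C and reassigning the rest optimally gives only $718 — worse by 68.

Lindqvist receives Lot E.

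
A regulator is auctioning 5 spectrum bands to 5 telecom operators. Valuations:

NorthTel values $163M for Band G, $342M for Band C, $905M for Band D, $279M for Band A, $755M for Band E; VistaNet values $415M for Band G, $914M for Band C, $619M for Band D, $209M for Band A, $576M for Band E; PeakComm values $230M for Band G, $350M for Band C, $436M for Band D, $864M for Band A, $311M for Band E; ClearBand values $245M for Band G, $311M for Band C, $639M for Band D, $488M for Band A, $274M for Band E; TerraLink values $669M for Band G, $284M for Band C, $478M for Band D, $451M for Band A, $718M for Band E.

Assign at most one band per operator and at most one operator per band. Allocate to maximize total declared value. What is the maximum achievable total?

Optimal: NorthTel→Band E ($755M), VistaNet→Band C ($914M), PeakComm→Band A ($864M), ClearBand→Band D ($639M), TerraLink→Band G ($669M) — total 755+914+864+639+669 = $3841M.
Row-greedy (each operator in turn takes its best remaining band) gives $3626M, worse by 215.
Checked against all permutations: $3841M is optimal.

Maximum total: $3841M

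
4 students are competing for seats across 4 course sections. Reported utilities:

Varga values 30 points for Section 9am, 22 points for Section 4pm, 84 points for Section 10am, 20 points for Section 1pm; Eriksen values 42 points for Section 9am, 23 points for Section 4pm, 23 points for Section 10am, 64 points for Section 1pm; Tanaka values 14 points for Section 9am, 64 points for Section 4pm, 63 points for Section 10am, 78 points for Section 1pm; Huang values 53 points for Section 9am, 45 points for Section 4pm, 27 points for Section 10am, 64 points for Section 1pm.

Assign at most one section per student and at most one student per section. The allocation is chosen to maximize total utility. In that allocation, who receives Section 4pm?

Tanaka receives Section 4pm.

Optimal: Varga→Section 10am (84 points), Eriksen→Section 1pm (64 points), Tanaka→Section 4pm (64 points), Huang→Section 9am (53 points) — total 84+64+64+53 = 265 points.
Max-entry greedy (repeatedly take the single best remaining cell) gives 238 points, worse by 27.
Checked against all permutations: 265 points is optimal.
Tanaka's own top section is Section 1pm (78 points), but forcing Tanaka→Section 1pm and reassigning the rest optimally gives only 249 points — worse by 16.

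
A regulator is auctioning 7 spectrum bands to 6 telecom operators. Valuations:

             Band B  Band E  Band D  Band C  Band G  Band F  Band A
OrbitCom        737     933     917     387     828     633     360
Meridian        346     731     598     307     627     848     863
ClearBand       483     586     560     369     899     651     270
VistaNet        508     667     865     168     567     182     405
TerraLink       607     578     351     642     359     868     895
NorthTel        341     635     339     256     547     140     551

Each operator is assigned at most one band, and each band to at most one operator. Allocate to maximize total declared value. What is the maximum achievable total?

Max total: $4879M

Optimal: OrbitCom→Band B ($737M), Meridian→Band F ($848M), ClearBand→Band G ($899M), VistaNet→Band D ($865M), TerraLink→Band A ($895M), NorthTel→Band E ($635M) — total 737+848+899+865+895+635 = $4879M.
Max-entry greedy (repeatedly take the single best remaining cell) gives $4781M, worse by 98.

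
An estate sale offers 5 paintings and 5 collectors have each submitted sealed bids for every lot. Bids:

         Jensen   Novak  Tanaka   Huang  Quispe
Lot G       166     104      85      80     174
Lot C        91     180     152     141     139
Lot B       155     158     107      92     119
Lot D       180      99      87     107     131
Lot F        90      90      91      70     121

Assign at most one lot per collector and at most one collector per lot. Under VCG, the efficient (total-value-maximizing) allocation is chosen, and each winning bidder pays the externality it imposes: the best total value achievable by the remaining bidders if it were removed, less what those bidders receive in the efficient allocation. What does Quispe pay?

Quispe pays $13.

Efficient allocation: Jensen→Lot D ($180), Novak→Lot B ($158), Tanaka→Lot F ($91), Huang→Lot C ($141), Quispe→Lot G ($174); total welfare W = $744.
Quispe receives Lot G at value $174, so the others get W − 174 = $570.
Without Quispe: best allocation of the remaining 4 bidders over all 5 lots is Jensen→Lot G ($166), Novak→Lot B ($158), Tanaka→Lot C ($152), Huang→Lot D ($107), total $583.
VCG payment = (others' best without Quispe) − (others' welfare with Quispe) = 583 − 570 = $13.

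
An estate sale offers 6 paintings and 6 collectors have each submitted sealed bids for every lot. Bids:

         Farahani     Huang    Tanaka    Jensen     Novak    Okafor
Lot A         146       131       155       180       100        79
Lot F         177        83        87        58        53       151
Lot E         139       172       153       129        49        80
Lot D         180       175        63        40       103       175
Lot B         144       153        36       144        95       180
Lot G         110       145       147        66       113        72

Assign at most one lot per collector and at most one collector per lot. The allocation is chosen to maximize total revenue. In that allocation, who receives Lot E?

Optimal: Farahani→Lot F ($177), Huang→Lot D ($175), Tanaka→Lot E ($153), Jensen→Lot A ($180), Novak→Lot G ($113), Okafor→Lot B ($180) — total 177+175+153+180+113+180 = $978.
Column-greedy (each lot in turn goes to its best remaining collector) gives $946, worse by 32.
Next-best assignment: Farahani→Lot F, Huang→Lot E, Tanaka→Lot G, Jensen→Lot A, Novak→Lot D, Okafor→Lot B = $959.
Every other assignment is strictly worse.
Tanaka's own top lot is Lot A ($155), but forcing Tanaka→Lot A and reassigning the rest optimally gives only $936 — worse by 42.

Tanaka receives Lot E.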